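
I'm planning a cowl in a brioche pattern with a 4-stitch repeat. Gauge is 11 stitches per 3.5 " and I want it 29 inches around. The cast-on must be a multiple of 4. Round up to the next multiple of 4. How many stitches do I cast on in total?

Cast on 92 stitches.

11 / 3.5 = 3.143 sts per inch.
29 × 3.143 = 91.14 sts.
Next multiple of 4: 92.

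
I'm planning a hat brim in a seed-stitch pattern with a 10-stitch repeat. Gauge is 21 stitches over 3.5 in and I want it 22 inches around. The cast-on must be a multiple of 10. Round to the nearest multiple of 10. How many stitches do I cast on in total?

21 / 3.5 = 6 sts per inch.
22 × 6 = 132.00 sts.
Nearest multiple of 10: 130.

CO 130 sts.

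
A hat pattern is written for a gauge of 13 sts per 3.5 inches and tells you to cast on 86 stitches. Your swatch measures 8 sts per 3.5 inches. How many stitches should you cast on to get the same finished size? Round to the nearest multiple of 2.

52 stitches.

Scale factor = 8 / 13 = 0.615.
86 × 8 / 13 = 52.92 sts.
→ 52 sts.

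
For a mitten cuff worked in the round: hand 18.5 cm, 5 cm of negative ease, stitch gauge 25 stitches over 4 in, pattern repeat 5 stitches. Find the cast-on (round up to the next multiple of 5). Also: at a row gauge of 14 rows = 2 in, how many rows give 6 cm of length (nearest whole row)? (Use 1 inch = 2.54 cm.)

Cast on 35 stitches; work 17 rows.

Finished = 18.5 − 5 = 13.5 cm.
13.5 cm × 1/2.54 = 5.31 inches.
25/4 = 6.25 sts per in; 5.31 × 6.25 = 33.22 sts.
Next multiple of 5 → 35.
6 cm = 2.36 inches; × 7 = 16.54 → 17 rows.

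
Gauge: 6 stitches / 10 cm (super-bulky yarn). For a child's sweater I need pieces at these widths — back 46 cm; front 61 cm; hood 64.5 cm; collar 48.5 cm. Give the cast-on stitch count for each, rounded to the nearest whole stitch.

Rate = 6/10 = 0.6 sts per cm.
back: 46 × 0.6 = 27.60 → 28.
front: 61 × 0.6 = 36.60 → 37.
hood: 64.5 × 0.6 = 38.70 → 39.
collar: 48.5 × 0.6 = 29.10 → 29.

back 28; front 37; hood 39; collar 29.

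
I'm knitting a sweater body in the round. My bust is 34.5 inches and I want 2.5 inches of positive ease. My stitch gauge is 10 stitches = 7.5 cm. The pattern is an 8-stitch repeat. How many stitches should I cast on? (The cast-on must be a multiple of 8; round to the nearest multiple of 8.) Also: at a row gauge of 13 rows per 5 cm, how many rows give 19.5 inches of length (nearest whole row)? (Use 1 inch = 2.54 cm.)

Finished = 34.5 + 2.5 = 37 inches.
37 inches × 2.54 = 93.98 cm.
10/7.5 = 1.333 sts per cm; 93.98 × 1.333 = 125.31 sts.
Nearest multiple of 8 → 128.
19.5 inches = 49.53 cm; × 2.6 = 128.78 → 129 rows.

Cast on 128 stitches; work 129 rows.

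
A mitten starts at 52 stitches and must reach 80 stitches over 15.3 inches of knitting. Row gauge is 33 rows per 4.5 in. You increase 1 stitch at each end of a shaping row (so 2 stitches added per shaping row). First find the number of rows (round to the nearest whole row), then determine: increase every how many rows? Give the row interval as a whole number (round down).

Rows = 15.3 × 7.333 = 112.2 → 112 rows.
Stitches to add: 28 → 14 shaping rows (at 2 st each).
112 / 14 = 8.00 → every 8 rows.

Increase every 8th row.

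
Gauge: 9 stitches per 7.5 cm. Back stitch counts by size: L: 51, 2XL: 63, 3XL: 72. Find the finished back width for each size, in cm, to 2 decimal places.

L 42.50 cm; 2XL 52.50 cm; 3XL 60.00 cm.

9/7.5 = 1.2 sts per cm.
L: 51 / 1.2 = 42.500 → 42.50 cm.
2XL: 63 / 1.2 = 52.500 → 52.50 cm.
3XL: 72 / 1.2 = 60.000 → 60.00 cm.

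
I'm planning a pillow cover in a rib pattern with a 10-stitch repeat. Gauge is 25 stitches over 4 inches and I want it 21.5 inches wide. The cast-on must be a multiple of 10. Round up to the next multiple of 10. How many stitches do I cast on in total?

CO 140 sts.

25 / 4 = 6.25 sts per inch.
21.5 × 6.25 = 134.38 sts.
Next multiple of 10: 140.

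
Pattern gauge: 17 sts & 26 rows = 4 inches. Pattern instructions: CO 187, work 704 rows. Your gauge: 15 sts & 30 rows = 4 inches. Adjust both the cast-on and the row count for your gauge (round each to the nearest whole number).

Cast on 165 stitches; work 812 rows.

Stitches: 187 × 15/17 = 165.00 → 165.
Rows: 704 × 30/26 = 812.31 → 812.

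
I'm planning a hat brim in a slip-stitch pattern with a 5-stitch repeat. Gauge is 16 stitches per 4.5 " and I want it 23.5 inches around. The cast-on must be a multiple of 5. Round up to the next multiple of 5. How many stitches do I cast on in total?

Cast on 85 stitches.

16 / 4.5 = 3.556 sts per inch.
23.5 × 3.556 = 83.56 sts.
Next multiple of 5: 85.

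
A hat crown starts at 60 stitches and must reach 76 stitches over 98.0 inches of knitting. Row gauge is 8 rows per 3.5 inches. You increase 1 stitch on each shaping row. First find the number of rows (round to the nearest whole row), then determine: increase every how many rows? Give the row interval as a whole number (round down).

Rows = 98.0 × 2.286 = 224.0 → 224 rows.
Stitches to add: 16 → 16 shaping rows (at 1 st each).
224 / 16 = 14.00 → every 14 rows.

Increase every 14th row.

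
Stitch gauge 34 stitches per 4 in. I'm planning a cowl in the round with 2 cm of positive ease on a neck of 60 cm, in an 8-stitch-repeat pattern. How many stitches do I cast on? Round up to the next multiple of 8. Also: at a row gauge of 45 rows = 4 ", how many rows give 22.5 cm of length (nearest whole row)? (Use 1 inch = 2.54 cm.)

Cast on 208 stitches; work 100 rows.

Finished = 60 + 2 = 62 cm.
62 cm × 1/2.54 = 24.41 inches.
34/4 = 8.5 sts per in; 24.41 × 8.5 = 207.48 sts.
Next multiple of 8 → 208.
22.5 cm = 8.86 inches; × 11.25 = 99.66 → 100 rows.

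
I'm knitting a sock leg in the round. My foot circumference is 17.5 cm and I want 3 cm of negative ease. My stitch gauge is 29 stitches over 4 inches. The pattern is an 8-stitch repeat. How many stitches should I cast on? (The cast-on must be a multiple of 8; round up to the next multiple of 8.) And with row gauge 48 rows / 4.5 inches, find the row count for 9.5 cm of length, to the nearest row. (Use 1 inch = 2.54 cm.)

Finished = 17.5 − 3 = 14.5 cm.
14.5 cm × 1/2.54 = 5.71 inches.
29/4 = 7.25 sts per in; 5.71 × 7.25 = 41.39 sts.
Next multiple of 8 → 48.
9.5 cm = 3.74 inches; × 10.667 = 39.90 → 40 rows.

Cast on 48 stitches; work 40 rows.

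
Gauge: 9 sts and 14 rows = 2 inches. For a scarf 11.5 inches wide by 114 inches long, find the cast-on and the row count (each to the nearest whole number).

Stitch gauge = 9/2 = 4.5 sts/in; 11.5 × 4.5 = 51.75 → 52 sts.
Row gauge = 14/2 = 7 rows/in; 114 × 7 = 798.00 → 798 rows.

Cast on 52 stitches and work 798 rows.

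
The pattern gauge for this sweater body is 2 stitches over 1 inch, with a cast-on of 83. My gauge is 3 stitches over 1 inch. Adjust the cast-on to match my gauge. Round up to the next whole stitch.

125 stitches.

Scale factor = 3 / 2 = 1.500.
83 × 3 / 2 = 124.50 sts.
→ 125 sts.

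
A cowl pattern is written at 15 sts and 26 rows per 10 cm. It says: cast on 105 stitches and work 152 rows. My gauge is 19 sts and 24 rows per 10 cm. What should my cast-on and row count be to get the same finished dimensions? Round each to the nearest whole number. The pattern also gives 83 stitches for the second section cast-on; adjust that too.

Cast on 133 stitches; work 140 rows; second section cast-on 105 stitches.

Stitches: 105 × 19/15 = 133.00 → 133.
Rows: 152 × 24/26 = 140.31 → 140.
second section cast-on: 83 × 19/15 = 105.13 → 105.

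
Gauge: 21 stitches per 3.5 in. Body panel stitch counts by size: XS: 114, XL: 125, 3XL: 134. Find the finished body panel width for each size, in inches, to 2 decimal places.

XS 19.00 inches; XL 20.83 inches; 3XL 22.33 inches.

21/3.5 = 6 sts per in.
XS: 114 / 6 = 19.000 → 19.00 in.
XL: 125 / 6 = 20.833 → 20.83 in.
3XL: 134 / 6 = 22.333 → 22.33 in.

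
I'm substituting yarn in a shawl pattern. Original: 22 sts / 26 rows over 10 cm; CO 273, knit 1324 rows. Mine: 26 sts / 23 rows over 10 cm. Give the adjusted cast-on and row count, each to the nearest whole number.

Cast on 323 stitches; work 1171 rows.

Stitches: 273 × 26/22 = 322.64 → 323.
Rows: 1324 × 23/26 = 1171.23 → 1171.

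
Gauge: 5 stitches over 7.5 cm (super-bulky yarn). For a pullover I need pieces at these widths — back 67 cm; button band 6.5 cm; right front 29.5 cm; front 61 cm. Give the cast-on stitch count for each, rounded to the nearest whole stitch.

back 45; button band 4; right front 20; front 41.

Rate = 5/7.5 = 0.667 sts per cm.
back: 67 × 0.667 = 44.67 → 45.
button band: 6.5 × 0.667 = 4.33 → 4.
right front: 29.5 × 0.667 = 19.67 → 20.
front: 61 × 0.667 = 40.67 → 41.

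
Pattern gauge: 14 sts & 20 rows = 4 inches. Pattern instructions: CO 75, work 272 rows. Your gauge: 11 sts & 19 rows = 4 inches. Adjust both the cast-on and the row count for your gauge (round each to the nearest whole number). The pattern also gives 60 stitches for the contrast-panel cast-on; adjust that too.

Stitches: 75 × 11/14 = 58.93 → 59.
Rows: 272 × 19/20 = 258.40 → 258.
contrast-panel cast-on: 60 × 11/14 = 47.14 → 47.

Cast on 59 stitches; work 258 rows; contrast-panel cast-on 47 stitches.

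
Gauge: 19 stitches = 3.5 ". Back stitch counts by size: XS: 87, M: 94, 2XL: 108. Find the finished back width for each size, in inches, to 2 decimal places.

19/3.5 = 5.429 sts per in.
XS: 87 / 5.429 = 16.026 → 16.03 in.
M: 94 / 5.429 = 17.316 → 17.32 in.
2XL: 108 / 5.429 = 19.895 → 19.89 in.

XS 16.03 inches; M 17.32 inches; 2XL 19.89 inches.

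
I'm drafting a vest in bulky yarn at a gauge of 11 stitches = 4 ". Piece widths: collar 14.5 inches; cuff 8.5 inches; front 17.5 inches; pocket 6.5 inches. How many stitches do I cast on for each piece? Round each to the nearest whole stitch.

Rate = 11/4 = 2.75 sts per in.
collar: 14.5 × 2.75 = 39.88 → 40.
cuff: 8.5 × 2.75 = 23.38 → 23.
front: 17.5 × 2.75 = 48.12 → 48.
pocket: 6.5 × 2.75 = 17.88 → 18.

collar 40; cuff 23; front 48; pocket 18.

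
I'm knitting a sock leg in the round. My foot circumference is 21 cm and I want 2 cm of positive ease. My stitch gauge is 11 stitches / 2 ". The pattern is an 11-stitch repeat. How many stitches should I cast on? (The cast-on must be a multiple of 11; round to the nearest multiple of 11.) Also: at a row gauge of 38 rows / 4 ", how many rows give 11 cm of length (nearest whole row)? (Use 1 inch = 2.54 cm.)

Finished = 21 + 2 = 23 cm.
23 cm × 1/2.54 = 9.06 inches.
11/2 = 5.5 sts per in; 9.06 × 5.5 = 49.80 sts.
Nearest multiple of 11 → 55.
11 cm = 4.33 inches; × 9.5 = 41.14 → 41 rows.

Cast on 55 stitches; work 41 rows.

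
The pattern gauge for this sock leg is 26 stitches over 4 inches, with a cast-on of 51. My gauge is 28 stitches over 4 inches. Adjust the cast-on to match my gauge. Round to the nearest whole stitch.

Scale factor = 28 / 26 = 1.077.
51 × 28 / 26 = 54.92 sts.
→ 55 sts.

55 stitches.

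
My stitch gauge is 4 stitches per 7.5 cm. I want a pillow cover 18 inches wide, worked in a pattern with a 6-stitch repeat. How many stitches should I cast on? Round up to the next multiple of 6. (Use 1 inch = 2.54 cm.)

18 in = 18 × 2.54 = 45.72 cm.
4 / 7.5 = 0.533 sts/cm.
45.72 × 0.533 = 24.38 sts.
→ 30.

30 stitches.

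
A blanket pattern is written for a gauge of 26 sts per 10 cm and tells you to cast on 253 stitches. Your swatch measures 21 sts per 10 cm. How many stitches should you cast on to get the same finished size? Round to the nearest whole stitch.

Scale factor = 21 / 26 = 0.808.
253 × 21 / 26 = 204.35 sts.
→ 204 sts.

204 stitches.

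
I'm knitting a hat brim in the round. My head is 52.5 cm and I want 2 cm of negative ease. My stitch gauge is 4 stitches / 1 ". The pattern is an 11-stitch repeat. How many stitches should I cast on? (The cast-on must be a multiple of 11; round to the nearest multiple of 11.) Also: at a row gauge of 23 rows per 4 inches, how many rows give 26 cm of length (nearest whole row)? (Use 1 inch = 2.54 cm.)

Finished = 52.5 − 2 = 50.5 cm.
50.5 cm × 1/2.54 = 19.88 inches.
4/1 = 4 sts per in; 19.88 × 4 = 79.53 sts.
Nearest multiple of 11 → 77.
26 cm = 10.24 inches; × 5.75 = 58.86 → 59 rows.

Cast on 77 stitches; work 59 rows.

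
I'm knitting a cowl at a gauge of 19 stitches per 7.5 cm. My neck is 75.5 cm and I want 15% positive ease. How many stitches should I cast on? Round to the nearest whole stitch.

Cast on 220 stitches.

Finished = 75.5 × 1.15 = 86.83 cm.
19 / 7.5 = 2.533 sts per cm.
86.83 × 2.533 = 219.96 sts.
→ 220 sts.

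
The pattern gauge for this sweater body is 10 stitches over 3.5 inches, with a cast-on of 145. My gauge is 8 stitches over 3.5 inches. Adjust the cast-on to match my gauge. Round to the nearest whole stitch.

Cast on 116 stitches.

Scale factor = 8 / 10 = 0.800.
145 × 8 / 10 = 116.00 sts.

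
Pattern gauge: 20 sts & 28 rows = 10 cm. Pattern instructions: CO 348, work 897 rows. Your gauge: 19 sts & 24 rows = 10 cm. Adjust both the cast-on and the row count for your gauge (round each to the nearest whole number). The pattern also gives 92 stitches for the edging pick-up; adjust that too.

Cast on 331 stitches; work 769 rows; edging pick-up 87 stitches.

Stitches: 348 × 19/20 = 330.60 → 331.
Rows: 897 × 24/28 = 768.86 → 769.
edging pick-up: 92 × 19/20 = 87.40 → 87.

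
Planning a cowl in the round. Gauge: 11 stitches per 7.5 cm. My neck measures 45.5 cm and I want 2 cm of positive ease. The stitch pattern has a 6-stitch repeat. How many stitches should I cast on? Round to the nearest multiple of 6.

CO 72 sts.

Finished = 45.5 + 2 = 47.5 cm.
11 / 7.5 = 1.467 sts/cm.
47.5 × 1.467 = 69.67 sts.
Nearest multiple of 6: 72.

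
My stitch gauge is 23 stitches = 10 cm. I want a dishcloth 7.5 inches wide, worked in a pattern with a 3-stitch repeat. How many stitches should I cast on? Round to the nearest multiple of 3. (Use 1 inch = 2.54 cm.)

Cast on 45 stitches.

7.5 in = 7.5 × 2.54 = 19.05 cm.
23 / 10 = 2.3 sts/cm.
19.05 × 2.3 = 43.81 sts.
→ 45.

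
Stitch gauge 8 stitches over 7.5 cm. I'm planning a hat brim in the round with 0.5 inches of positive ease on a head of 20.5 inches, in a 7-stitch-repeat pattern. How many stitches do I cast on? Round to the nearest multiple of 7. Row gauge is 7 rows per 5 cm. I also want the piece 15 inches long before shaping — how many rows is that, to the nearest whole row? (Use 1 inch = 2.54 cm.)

Cast on 56 stitches; work 53 rows.

Finished = 20.5 + 0.5 = 21 inches.
21 inches × 2.54 = 53.34 cm.
8/7.5 = 1.067 sts per cm; 53.34 × 1.067 = 56.90 sts.
Nearest multiple of 7 → 56.
15 inches = 38.10 cm; × 1.4 = 53.34 → 53 rows.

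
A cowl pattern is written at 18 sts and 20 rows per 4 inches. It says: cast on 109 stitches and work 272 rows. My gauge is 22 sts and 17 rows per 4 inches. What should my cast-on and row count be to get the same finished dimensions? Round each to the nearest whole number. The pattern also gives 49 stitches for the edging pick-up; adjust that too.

Stitches: 109 × 22/18 = 133.22 → 133.
Rows: 272 × 17/20 = 231.20 → 231.
edging pick-up: 49 × 22/18 = 59.89 → 60.

Cast on 133 stitches; work 231 rows; edging pick-up 60 stitches.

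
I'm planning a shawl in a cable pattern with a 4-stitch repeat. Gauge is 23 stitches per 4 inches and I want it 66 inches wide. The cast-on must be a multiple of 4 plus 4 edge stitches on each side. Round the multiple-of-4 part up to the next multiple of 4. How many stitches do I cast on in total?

23 / 4 = 5.75 sts per inch.
66 × 5.75 = 379.50 sts.
Less 8 edge sts → 371.50 for the repeat.
Next multiple of 4: 372.
Add back 8 edge sts → 380.

CO 380 sts.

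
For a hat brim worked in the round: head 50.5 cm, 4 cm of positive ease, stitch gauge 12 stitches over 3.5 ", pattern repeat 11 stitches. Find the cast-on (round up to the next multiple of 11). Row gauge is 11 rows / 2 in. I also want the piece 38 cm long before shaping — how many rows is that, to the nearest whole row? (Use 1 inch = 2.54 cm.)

Finished = 50.5 + 4 = 54.5 cm.
54.5 cm × 1/2.54 = 21.46 inches.
12/3.5 = 3.429 sts per in; 21.46 × 3.429 = 73.57 sts.
Next multiple of 11 → 77.
38 cm = 14.96 inches; × 5.5 = 82.28 → 82 rows.

Cast on 77 stitches; work 82 rows.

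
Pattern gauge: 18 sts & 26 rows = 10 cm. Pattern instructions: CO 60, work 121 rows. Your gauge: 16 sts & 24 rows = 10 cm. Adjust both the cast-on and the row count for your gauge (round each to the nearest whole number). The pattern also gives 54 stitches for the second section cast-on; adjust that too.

Cast on 53 stitches; work 112 rows; second section cast-on 48 stitches.

Stitches: 60 × 16/18 = 53.33 → 53.
Rows: 121 × 24/26 = 111.69 → 112.
second section cast-on: 54 × 16/18 = 48.00 → 48.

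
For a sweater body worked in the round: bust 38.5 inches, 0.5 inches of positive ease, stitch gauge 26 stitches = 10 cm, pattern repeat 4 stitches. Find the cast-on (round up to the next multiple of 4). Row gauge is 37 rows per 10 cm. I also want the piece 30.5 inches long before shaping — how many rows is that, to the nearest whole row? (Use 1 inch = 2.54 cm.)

Cast on 260 stitches; work 287 rows.

Finished = 38.5 + 0.5 = 39 inches.
39 inches × 2.54 = 99.06 cm.
26/10 = 2.6 sts per cm; 99.06 × 2.6 = 257.56 sts.
Next multiple of 4 → 260.
30.5 inches = 77.47 cm; × 3.7 = 286.64 → 287 rows.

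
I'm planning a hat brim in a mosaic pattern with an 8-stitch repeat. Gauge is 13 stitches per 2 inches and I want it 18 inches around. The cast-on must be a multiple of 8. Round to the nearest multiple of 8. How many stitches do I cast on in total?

CO 120 sts.

13 / 2 = 6.5 sts per inch.
18 × 6.5 = 117.00 sts.
Nearest multiple of 8: 120.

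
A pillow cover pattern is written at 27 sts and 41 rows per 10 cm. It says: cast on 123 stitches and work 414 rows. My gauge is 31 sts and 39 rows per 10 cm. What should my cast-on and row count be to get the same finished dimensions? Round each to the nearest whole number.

Cast on 141 stitches; work 394 rows.

Stitches: 123 × 31/27 = 141.22 → 141.
Rows: 414 × 39/41 = 393.80 → 394.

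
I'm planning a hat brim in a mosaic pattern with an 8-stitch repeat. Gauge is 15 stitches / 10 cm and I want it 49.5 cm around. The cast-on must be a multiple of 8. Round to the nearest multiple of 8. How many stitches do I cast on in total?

Cast on 72 stitches.

15 / 10 = 1.5 sts per cm.
49.5 × 1.5 = 74.25 sts.
Nearest multiple of 8: 72.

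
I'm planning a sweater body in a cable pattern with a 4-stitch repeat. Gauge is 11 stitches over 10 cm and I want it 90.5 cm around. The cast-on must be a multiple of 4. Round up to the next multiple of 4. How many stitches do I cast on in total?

100 stitches.

11 / 10 = 1.1 sts per cm.
90.5 × 1.1 = 99.55 sts.
Next multiple of 4: 100.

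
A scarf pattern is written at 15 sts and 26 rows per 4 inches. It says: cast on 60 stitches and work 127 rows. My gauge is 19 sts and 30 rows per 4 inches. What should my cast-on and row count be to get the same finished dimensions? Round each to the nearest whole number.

Cast on 76 stitches; work 147 rows.

Stitches: 60 × 19/15 = 76.00 → 76.
Rows: 127 × 30/26 = 146.54 → 147.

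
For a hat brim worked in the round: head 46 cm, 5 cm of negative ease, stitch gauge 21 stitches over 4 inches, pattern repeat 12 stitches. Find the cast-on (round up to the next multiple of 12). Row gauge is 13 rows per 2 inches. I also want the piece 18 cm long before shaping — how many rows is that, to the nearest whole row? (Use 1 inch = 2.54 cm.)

Finished = 46 − 5 = 41 cm.
41 cm × 1/2.54 = 16.14 inches.
21/4 = 5.25 sts per in; 16.14 × 5.25 = 84.74 sts.
Next multiple of 12 → 96.
18 cm = 7.09 inches; × 6.5 = 46.06 → 46 rows.

Cast on 96 stitches; work 46 rows.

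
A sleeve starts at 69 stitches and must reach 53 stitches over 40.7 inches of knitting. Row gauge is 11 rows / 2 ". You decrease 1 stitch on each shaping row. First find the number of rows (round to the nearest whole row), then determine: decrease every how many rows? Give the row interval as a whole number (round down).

Decrease every 14th row.

Rows = 40.7 × 5.5 = 223.9 → 224 rows.
Stitches to remove: 16 → 16 shaping rows (at 1 st each).
224 / 16 = 14.00 → every 14 rows.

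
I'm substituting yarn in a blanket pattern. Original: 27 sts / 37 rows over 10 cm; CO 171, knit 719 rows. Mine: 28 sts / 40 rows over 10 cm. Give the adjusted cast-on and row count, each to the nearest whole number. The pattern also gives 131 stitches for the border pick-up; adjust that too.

Cast on 177 stitches; work 777 rows; border pick-up 136 stitches.

Stitches: 171 × 28/27 = 177.33 → 177.
Rows: 719 × 40/37 = 777.30 → 777.
border pick-up: 131 × 28/27 = 135.85 → 136.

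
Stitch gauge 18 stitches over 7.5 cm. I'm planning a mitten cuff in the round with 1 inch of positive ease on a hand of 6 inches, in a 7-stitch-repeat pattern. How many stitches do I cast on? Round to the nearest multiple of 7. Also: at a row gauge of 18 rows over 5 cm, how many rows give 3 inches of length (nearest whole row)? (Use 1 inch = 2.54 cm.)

Finished = 6 + 1 = 7 inches.
7 inches × 2.54 = 17.78 cm.
18/7.5 = 2.4 sts per cm; 17.78 × 2.4 = 42.67 sts.
Nearest multiple of 7 → 42.
3 inches = 7.62 cm; × 3.6 = 27.43 → 27 rows.

Cast on 42 stitches; work 27 rows.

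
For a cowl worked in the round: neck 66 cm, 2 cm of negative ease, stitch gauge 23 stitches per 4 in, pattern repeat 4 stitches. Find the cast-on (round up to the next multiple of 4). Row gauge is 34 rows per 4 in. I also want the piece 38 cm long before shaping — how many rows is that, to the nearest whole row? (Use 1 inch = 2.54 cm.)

Finished = 66 − 2 = 64 cm.
64 cm × 1/2.54 = 25.20 inches.
23/4 = 5.75 sts per in; 25.20 × 5.75 = 144.88 sts.
Next multiple of 4 → 148.
38 cm = 14.96 inches; × 8.5 = 127.17 → 127 rows.

Cast on 148 stitches; work 127 rows.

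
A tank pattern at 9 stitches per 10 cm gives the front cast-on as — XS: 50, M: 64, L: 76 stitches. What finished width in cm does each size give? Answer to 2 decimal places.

9/10 = 0.9 sts per cm.
XS: 50 / 0.9 = 55.556 → 55.56 cm.
M: 64 / 0.9 = 71.111 → 71.11 cm.
L: 76 / 0.9 = 84.444 → 84.44 cm.

XS 55.56 cm; M 71.11 cm; L 84.44 cm.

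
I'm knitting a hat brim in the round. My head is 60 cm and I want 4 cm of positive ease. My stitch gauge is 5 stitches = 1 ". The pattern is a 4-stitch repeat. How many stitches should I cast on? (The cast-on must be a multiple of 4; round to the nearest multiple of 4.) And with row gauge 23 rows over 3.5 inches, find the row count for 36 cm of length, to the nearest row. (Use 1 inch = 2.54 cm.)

Cast on 124 stitches; work 93 rows.

Finished = 60 + 4 = 64 cm.
64 cm × 1/2.54 = 25.20 inches.
5/1 = 5 sts per in; 25.20 × 5 = 125.98 sts.
Nearest multiple of 4 → 124.
36 cm = 14.17 inches; × 6.571 = 93.14 → 93 rows.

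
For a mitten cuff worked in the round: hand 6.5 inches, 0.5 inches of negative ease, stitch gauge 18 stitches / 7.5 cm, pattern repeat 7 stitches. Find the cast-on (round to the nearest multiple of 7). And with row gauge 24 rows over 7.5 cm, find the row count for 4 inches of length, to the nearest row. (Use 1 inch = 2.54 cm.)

Finished = 6.5 − 0.5 = 6 inches.
6 inches × 2.54 = 15.24 cm.
18/7.5 = 2.4 sts per cm; 15.24 × 2.4 = 36.58 sts.
Nearest multiple of 7 → 35.
4 inches = 10.16 cm; × 3.2 = 32.51 → 33 rows.

Cast on 35 stitches; work 33 rows.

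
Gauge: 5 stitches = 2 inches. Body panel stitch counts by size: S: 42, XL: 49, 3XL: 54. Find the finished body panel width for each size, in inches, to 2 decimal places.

5/2 = 2.5 sts per in.
S: 42 / 2.5 = 16.800 → 16.80 in.
XL: 49 / 2.5 = 19.600 → 19.60 in.
3XL: 54 / 2.5 = 21.600 → 21.60 in.

S 16.80 inches; XL 19.60 inches; 3XL 21.60 inches.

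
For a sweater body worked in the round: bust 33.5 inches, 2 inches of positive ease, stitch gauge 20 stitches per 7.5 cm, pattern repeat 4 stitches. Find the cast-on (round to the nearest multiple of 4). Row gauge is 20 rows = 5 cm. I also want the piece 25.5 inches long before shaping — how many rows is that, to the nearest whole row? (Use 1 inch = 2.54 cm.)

Finished = 33.5 + 2 = 35.5 inches.
35.5 inches × 2.54 = 90.17 cm.
20/7.5 = 2.667 sts per cm; 90.17 × 2.667 = 240.45 sts.
Nearest multiple of 4 → 240.
25.5 inches = 64.77 cm; × 4 = 259.08 → 259 rows.

Cast on 240 stitches; work 259 rows.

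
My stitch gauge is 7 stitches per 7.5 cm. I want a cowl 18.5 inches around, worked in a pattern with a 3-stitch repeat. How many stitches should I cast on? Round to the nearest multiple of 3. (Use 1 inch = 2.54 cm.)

18.5 in = 18.5 × 2.54 = 46.99 cm.
7 / 7.5 = 0.933 sts/cm.
46.99 × 0.933 = 43.86 sts.
→ 45.

Cast on 45 stitches.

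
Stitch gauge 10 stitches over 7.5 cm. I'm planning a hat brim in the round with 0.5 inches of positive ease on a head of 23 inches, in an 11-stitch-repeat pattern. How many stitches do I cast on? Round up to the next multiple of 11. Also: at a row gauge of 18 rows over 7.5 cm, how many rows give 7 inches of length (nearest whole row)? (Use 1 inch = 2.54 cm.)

Finished = 23 + 0.5 = 23.5 inches.
23.5 inches × 2.54 = 59.69 cm.
10/7.5 = 1.333 sts per cm; 59.69 × 1.333 = 79.59 sts.
Next multiple of 11 → 88.
7 inches = 17.78 cm; × 2.4 = 42.67 → 43 rows.

Cast on 88 stitches; work 43 rows.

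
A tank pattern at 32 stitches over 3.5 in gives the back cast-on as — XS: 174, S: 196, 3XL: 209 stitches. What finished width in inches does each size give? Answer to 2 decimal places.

32/3.5 = 9.143 sts per in.
XS: 174 / 9.143 = 19.031 → 19.03 in.
S: 196 / 9.143 = 21.438 → 21.44 in.
3XL: 209 / 9.143 = 22.859 → 22.86 in.

XS 19.03 inches; S 21.44 inches; 3XL 22.86 inches.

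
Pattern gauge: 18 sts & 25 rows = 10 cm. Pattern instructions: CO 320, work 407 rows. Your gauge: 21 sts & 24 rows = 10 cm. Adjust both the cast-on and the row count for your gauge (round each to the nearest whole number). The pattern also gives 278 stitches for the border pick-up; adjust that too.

Stitches: 320 × 21/18 = 373.33 → 373.
Rows: 407 × 24/25 = 390.72 → 391.
border pick-up: 278 × 21/18 = 324.33 → 324.

Cast on 373 stitches; work 391 rows; border pick-up 324 stitches.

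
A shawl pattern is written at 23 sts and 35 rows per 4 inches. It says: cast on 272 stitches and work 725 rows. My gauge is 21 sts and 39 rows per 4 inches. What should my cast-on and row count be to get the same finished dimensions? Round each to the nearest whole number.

Cast on 248 stitches; work 808 rows.

Stitches: 272 × 21/23 = 248.35 → 248.
Rows: 725 × 39/35 = 807.86 → 808.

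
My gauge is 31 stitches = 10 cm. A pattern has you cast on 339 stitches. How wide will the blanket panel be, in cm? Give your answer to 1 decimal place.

31 stitches / 10 cm = 3.1 stitches per cm.
339 / 3.1 = 109.35 cm.

109.4 cm.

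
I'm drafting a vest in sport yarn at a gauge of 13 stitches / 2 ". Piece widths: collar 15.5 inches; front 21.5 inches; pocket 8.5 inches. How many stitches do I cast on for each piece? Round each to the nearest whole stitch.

Rate = 13/2 = 6.5 sts per in.
collar: 15.5 × 6.5 = 100.75 → 101.
front: 21.5 × 6.5 = 139.75 → 140.
pocket: 8.5 × 6.5 = 55.25 → 55.

collar 101; front 140; pocket 55.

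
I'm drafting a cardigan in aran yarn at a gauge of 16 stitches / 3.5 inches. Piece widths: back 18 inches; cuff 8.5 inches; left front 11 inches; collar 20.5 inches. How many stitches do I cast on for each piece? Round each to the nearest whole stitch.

Rate = 16/3.5 = 4.571 sts per in.
back: 18 × 4.571 = 82.29 → 82.
cuff: 8.5 × 4.571 = 38.86 → 39.
left front: 11 × 4.571 = 50.29 → 50.
collar: 20.5 × 4.571 = 93.71 → 94.

back 82; cuff 39; left front 50; collar 94.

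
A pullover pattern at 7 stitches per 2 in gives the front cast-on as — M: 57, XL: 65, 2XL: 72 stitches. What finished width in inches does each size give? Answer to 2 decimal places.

7/2 = 3.5 sts per in.
M: 57 / 3.5 = 16.286 → 16.29 in.
XL: 65 / 3.5 = 18.571 → 18.57 in.
2XL: 72 / 3.5 = 20.571 → 20.57 in.

M 16.29 inches; XL 18.57 inches; 2XL 20.57 inches.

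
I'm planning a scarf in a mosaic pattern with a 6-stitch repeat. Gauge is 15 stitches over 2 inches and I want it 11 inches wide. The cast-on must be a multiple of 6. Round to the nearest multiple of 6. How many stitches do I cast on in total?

84 stitches.

15 / 2 = 7.5 sts per inch.
11 × 7.5 = 82.50 sts.
Nearest multiple of 6: 84.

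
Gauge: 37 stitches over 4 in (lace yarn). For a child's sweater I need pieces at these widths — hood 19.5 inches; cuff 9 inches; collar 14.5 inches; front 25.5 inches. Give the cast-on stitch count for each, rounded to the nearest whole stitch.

Rate = 37/4 = 9.25 sts per in.
hood: 19.5 × 9.25 = 180.38 → 180.
cuff: 9 × 9.25 = 83.25 → 83.
collar: 14.5 × 9.25 = 134.12 → 134.
front: 25.5 × 9.25 = 235.88 → 236.

hood 180; cuff 83; collar 134; front 236.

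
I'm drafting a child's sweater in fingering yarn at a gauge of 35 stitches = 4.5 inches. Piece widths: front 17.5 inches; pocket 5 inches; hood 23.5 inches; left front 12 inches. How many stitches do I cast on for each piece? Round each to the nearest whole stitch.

front 136; pocket 39; hood 183; left front 93.

Rate = 35/4.5 = 7.778 sts per in.
front: 17.5 × 7.778 = 136.11 → 136.
pocket: 5 × 7.778 = 38.89 → 39.
hood: 23.5 × 7.778 = 182.78 → 183.
left front: 12 × 7.778 = 93.33 → 93.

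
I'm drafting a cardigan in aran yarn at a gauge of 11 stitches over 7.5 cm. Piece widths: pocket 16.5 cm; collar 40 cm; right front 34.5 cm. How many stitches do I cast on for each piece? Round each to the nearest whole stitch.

pocket 24; collar 59; right front 51.

Rate = 11/7.5 = 1.467 sts per cm.
pocket: 16.5 × 1.467 = 24.20 → 24.
collar: 40 × 1.467 = 58.67 → 59.
right front: 34.5 × 1.467 = 50.60 → 51.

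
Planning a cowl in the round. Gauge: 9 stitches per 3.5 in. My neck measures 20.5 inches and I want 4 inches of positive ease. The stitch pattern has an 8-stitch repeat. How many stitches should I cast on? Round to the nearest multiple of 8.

Finished = 20.5 + 4 = 24.5 inches.
9 / 3.5 = 2.571 sts/in.
24.5 × 2.571 = 63.00 sts.
Nearest multiple of 8: 64.

64 stitches.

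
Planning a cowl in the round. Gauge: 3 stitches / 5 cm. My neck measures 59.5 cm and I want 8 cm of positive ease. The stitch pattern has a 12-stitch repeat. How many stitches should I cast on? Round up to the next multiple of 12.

Cast on 48 stitches.

Finished = 59.5 + 8 = 67.5 cm.
3 / 5 = 0.6 sts/cm.
67.5 × 0.6 = 40.50 sts.
Next multiple of 12: 48.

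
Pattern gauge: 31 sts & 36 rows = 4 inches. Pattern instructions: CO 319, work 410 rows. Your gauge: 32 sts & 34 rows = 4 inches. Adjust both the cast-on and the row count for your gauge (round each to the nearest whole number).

Cast on 329 stitches; work 387 rows.

Stitches: 319 × 32/31 = 329.29 → 329.
Rows: 410 × 34/36 = 387.22 → 387.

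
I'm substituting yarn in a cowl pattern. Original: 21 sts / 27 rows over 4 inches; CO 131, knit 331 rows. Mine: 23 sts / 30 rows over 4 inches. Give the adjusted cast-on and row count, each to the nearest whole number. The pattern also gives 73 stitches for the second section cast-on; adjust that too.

Cast on 143 stitches; work 368 rows; second section cast-on 80 stitches.

Stitches: 131 × 23/21 = 143.48 → 143.
Rows: 331 × 30/27 = 367.78 → 368.
second section cast-on: 73 × 23/21 = 79.95 → 80.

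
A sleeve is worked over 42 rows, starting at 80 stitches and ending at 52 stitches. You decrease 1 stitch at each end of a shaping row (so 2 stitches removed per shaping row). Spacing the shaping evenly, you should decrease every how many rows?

Stitches to remove: |52 − 80| = 28.
Shaping rows needed: 28 / 2 = 14.
42 rows / 14 = every 3 rows.

Decrease every 3rd row.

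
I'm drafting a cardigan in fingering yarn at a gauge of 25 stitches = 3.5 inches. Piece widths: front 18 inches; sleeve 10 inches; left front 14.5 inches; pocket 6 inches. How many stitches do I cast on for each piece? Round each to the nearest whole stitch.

Rate = 25/3.5 = 7.143 sts per in.
front: 18 × 7.143 = 128.57 → 129.
sleeve: 10 × 7.143 = 71.43 → 71.
left front: 14.5 × 7.143 = 103.57 → 104.
pocket: 6 × 7.143 = 42.86 → 43.

front 129; sleeve 71; left front 104; pocket 43.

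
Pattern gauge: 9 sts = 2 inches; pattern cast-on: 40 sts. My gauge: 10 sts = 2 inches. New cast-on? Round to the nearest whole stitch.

Scale factor = 10 / 9 = 1.111.
40 × 10 / 9 = 44.44 sts.
→ 44 sts.

Cast on 44 stitches.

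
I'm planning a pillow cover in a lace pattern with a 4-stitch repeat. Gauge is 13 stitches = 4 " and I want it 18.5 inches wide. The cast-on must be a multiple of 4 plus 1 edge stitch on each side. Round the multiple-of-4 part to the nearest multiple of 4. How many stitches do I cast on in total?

CO 62 sts.

13 / 4 = 3.25 sts per inch.
18.5 × 3.25 = 60.12 sts.
Less 2 edge sts → 58.12 for the repeat.
Nearest multiple of 4: 60.
Add back 2 edge sts → 62.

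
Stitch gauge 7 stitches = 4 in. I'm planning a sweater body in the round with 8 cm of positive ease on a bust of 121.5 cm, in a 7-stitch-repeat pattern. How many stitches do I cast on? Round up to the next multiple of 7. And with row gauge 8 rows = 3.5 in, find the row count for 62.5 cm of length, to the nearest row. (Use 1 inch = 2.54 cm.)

Cast on 91 stitches; work 56 rows.

Finished = 121.5 + 8 = 129.5 cm.
129.5 cm × 1/2.54 = 50.98 inches.
7/4 = 1.75 sts per in; 50.98 × 1.75 = 89.22 sts.
Next multiple of 7 → 91.
62.5 cm = 24.61 inches; × 2.286 = 56.24 → 56 rows.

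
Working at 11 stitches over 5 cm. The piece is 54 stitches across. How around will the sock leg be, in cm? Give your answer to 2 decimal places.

11 stitches / 5 cm = 2.2 stitches per cm.
54 / 2.2 = 24.545 cm.

24.55 cm.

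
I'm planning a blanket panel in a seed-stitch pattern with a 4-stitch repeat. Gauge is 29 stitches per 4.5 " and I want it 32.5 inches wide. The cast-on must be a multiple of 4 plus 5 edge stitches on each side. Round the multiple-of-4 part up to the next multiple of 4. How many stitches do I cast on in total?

29 / 4.5 = 6.444 sts per inch.
32.5 × 6.444 = 209.44 sts.
Less 10 edge sts → 199.44 for the repeat.
Next multiple of 4: 200.
Add back 10 edge sts → 210.

210 stitches.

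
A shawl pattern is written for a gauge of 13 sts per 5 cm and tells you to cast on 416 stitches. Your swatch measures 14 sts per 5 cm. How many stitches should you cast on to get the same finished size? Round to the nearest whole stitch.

CO 448 sts.

Scale factor = 14 / 13 = 1.077.
416 × 14 / 13 = 448.00 sts.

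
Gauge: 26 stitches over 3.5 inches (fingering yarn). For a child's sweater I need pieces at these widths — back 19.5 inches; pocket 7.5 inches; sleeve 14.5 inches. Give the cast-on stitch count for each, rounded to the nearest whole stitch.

Rate = 26/3.5 = 7.429 sts per in.
back: 19.5 × 7.429 = 144.86 → 145.
pocket: 7.5 × 7.429 = 55.71 → 56.
sleeve: 14.5 × 7.429 = 107.71 → 108.

back 145; pocket 56; sleeve 108.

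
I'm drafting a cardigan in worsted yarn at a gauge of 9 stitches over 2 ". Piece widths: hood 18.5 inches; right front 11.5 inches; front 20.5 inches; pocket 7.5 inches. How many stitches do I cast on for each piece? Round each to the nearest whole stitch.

hood 83; right front 52; front 92; pocket 34.

Rate = 9/2 = 4.5 sts per in.
hood: 18.5 × 4.5 = 83.25 → 83.
right front: 11.5 × 4.5 = 51.75 → 52.
front: 20.5 × 4.5 = 92.25 → 92.
pocket: 7.5 × 4.5 = 33.75 → 34.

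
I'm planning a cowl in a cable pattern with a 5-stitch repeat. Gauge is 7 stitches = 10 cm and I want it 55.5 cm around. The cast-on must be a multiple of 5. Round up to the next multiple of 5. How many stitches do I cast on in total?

Cast on 40 stitches.

7 / 10 = 0.7 sts per cm.
55.5 × 0.7 = 38.85 sts.
Next multiple of 5: 40.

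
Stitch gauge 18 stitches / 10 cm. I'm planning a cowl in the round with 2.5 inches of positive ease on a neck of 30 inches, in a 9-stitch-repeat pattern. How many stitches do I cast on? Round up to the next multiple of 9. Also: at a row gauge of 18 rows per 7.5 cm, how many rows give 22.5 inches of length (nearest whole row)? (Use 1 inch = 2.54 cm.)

Finished = 30 + 2.5 = 32.5 inches.
32.5 inches × 2.54 = 82.55 cm.
18/10 = 1.8 sts per cm; 82.55 × 1.8 = 148.59 sts.
Next multiple of 9 → 153.
22.5 inches = 57.15 cm; × 2.4 = 137.16 → 137 rows.

Cast on 153 stitches; work 137 rows.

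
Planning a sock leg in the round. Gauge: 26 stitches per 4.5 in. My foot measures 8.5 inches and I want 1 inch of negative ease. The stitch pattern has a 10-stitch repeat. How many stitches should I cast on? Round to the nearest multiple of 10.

Cast on 40 stitches.

Finished = 8.5 − 1 = 7.5 inches.
26 / 4.5 = 5.778 sts/in.
7.5 × 5.778 = 43.33 sts.
Nearest multiple of 10: 40.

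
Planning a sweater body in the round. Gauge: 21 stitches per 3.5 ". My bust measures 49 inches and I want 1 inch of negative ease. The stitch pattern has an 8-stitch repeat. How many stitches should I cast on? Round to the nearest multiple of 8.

Finished = 49 − 1 = 48 inches.
21 / 3.5 = 6 sts/in.
48 × 6 = 288.00 sts.
Nearest multiple of 8: 288.

Cast on 288 stitches.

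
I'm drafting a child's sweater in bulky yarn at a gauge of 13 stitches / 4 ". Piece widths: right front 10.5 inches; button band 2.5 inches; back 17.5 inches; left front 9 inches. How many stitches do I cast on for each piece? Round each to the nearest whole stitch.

right front 34; button band 8; back 57; left front 29.

Rate = 13/4 = 3.25 sts per in.
right front: 10.5 × 3.25 = 34.12 → 34.
button band: 2.5 × 3.25 = 8.12 → 8.
back: 17.5 × 3.25 = 56.88 → 57.
left front: 9 × 3.25 = 29.25 → 29.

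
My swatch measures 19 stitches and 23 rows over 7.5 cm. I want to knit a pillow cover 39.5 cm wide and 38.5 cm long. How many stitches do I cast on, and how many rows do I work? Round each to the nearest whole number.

Stitch gauge = 19/7.5 = 2.533 sts/cm; 39.5 × 2.533 = 100.07 → 100 sts.
Row gauge = 23/7.5 = 3.067 rows/cm; 38.5 × 3.067 = 118.07 → 118 rows.

Cast on 100 stitches and work 118 rows.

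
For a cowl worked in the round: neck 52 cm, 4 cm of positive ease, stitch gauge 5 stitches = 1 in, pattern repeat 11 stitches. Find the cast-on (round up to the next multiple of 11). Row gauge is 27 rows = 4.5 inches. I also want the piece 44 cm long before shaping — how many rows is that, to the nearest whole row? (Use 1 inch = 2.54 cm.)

Cast on 121 stitches; work 104 rows.

Finished = 52 + 4 = 56 cm.
56 cm × 1/2.54 = 22.05 inches.
5/1 = 5 sts per in; 22.05 × 5 = 110.24 sts.
Next multiple of 11 → 121.
44 cm = 17.32 inches; × 6 = 103.94 → 104 rows.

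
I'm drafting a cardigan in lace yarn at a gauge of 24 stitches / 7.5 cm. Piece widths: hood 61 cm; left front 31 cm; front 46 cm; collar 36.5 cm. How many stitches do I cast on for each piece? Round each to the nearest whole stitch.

hood 195; left front 99; front 147; collar 117.

Rate = 24/7.5 = 3.2 sts per cm.
hood: 61 × 3.2 = 195.20 → 195.
left front: 31 × 3.2 = 99.20 → 99.
front: 46 × 3.2 = 147.20 → 147.
collar: 36.5 × 3.2 = 116.80 → 117.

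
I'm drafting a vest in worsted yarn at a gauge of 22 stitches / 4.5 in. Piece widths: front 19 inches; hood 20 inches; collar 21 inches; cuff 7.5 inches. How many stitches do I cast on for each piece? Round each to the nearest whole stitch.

Rate = 22/4.5 = 4.889 sts per in.
front: 19 × 4.889 = 92.89 → 93.
hood: 20 × 4.889 = 97.78 → 98.
collar: 21 × 4.889 = 102.67 → 103.
cuff: 7.5 × 4.889 = 36.67 → 37.

front 93; hood 98; collar 103; cuff 37.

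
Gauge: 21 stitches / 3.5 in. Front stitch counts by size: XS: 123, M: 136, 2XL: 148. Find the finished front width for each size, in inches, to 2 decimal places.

XS 20.50 inches; M 22.67 inches; 2XL 24.67 inches.

21/3.5 = 6 sts per in.
XS: 123 / 6 = 20.500 → 20.50 in.
M: 136 / 6 = 22.667 → 22.67 in.
2XL: 148 / 6 = 24.667 → 24.67 in.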